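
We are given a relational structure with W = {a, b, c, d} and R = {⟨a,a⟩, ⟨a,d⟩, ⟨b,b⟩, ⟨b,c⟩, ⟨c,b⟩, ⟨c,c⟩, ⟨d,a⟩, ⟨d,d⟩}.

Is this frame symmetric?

Yes

Symmetric: yes — every pair in R has its reverse in R.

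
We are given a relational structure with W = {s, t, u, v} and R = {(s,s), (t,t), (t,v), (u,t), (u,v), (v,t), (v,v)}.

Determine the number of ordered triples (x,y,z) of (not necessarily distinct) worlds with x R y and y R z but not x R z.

0

R is transitive; there are no such tuples.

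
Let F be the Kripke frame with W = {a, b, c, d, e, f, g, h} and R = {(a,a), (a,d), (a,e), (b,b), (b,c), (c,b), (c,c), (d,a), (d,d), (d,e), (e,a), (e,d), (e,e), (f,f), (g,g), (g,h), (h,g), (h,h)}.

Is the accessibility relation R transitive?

Yes

Transitive: yes — every two-step R-path is closed by a direct edge.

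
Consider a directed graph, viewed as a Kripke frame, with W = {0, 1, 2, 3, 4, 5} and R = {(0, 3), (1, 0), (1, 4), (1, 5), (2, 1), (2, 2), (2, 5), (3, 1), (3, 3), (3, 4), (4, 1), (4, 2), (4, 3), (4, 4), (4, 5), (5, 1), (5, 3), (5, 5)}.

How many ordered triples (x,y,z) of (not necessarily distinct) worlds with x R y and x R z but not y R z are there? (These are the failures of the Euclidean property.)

Enumerating: (1,0,0), (1,0,4), (1,0,5), (1,4,0), (1,5,0), (1,5,4), (2,1,1), (2,1,2), (2,5,2), (3,1,1), (3,1,3), (4,1,1), … and 11 more.
Total: 23.

23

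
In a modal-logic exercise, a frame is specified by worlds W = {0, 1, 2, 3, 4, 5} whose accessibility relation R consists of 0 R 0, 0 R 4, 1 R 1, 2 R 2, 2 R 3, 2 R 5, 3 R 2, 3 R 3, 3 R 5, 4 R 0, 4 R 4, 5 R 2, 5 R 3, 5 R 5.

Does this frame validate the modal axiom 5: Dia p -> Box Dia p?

Axiom 5 corresponds to the accessibility relation being Euclidean.
Euclidean: yes — any two successors of a common world are R-related.

Yes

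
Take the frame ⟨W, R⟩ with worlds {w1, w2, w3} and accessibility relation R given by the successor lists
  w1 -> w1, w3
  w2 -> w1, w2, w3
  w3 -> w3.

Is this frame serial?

Yes

Serial: yes — every world has a successor (e.g. w1 R w1).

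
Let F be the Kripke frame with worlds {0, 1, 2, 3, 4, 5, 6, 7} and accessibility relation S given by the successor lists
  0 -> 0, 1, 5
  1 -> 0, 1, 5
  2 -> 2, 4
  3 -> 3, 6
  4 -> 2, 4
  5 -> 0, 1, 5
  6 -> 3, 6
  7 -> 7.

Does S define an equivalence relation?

Yes

Reflexive: yes — every world is S-related to itself.
Symmetric: yes — every pair in S has its reverse in S.
Transitive: yes — every two-step S-path is closed by a direct edge.
So S is an equivalence relation.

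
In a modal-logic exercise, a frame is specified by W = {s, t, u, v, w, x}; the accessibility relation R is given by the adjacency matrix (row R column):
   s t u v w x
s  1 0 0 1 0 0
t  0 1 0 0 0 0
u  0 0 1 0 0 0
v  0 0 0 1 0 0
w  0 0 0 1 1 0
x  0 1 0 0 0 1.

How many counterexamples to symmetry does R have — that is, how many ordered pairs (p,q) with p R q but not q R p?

Enumerating: (s,v), (w,v), (x,t).

3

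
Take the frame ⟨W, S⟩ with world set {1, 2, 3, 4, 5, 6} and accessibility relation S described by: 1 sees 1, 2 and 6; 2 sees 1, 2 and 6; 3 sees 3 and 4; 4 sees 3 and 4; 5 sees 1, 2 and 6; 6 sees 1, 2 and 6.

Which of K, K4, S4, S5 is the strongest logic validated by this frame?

K4

Transitive (axiom 4): yes — every two-step S-path is closed by a direct edge.
Reflexive (axiom T): no — 5 is not related to itself.
Euclidean (axiom 5): yes — any two successors of a common world are S-related.
So F validates K, K4; S4 would additionally require S to be reflexive. The strongest is K4.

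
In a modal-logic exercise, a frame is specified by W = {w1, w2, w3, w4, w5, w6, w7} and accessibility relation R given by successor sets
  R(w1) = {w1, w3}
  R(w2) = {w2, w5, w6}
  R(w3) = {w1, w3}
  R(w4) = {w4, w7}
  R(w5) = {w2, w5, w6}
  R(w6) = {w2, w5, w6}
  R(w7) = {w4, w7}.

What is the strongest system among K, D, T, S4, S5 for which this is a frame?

Serial (axiom D): yes — every world has a successor (e.g. w1 R w1).
Reflexive (axiom T): yes — every world is R-related to itself.
Transitive (axiom 4): yes — every two-step R-path is closed by a direct edge.
Euclidean (axiom 5): yes — any two successors of a common world are R-related.
So F validates K, D, T, S4, S5. The strongest is S5.

S5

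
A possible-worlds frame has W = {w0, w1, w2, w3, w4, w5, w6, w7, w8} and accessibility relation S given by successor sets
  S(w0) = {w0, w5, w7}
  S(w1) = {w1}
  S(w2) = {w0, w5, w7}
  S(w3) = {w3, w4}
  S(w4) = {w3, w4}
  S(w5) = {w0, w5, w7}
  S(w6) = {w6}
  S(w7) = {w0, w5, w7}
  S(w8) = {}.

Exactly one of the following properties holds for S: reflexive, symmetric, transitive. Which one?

transitive

Reflexive: no — w2 is not related to itself.
Symmetric: no — w2 S w0 but not w0 S w2.
Transitive: yes — every two-step S-path is closed by a direct edge.
Only transitive holds.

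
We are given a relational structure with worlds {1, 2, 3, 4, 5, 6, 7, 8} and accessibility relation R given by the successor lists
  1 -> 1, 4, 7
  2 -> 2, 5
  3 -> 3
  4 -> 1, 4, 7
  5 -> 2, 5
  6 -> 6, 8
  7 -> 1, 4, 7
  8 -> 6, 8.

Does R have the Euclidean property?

Yes

Euclidean: yes — any two successors of a common world are R-related.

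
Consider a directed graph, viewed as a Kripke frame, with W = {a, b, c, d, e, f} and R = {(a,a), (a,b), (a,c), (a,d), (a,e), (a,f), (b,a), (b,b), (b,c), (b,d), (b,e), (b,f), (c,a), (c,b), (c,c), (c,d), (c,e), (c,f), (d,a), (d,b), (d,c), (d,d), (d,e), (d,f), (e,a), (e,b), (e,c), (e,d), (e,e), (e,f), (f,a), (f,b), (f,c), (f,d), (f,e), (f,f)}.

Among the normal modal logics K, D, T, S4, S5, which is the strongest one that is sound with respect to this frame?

S5

Serial (axiom D): yes — every world has a successor (e.g. a R a).
Reflexive (axiom T): yes — every world is R-related to itself.
Transitive (axiom 4): yes — every two-step R-path is closed by a direct edge.
Euclidean (axiom 5): yes — any two successors of a common world are R-related.
So F validates K, D, T, S4, S5. The strongest is S5.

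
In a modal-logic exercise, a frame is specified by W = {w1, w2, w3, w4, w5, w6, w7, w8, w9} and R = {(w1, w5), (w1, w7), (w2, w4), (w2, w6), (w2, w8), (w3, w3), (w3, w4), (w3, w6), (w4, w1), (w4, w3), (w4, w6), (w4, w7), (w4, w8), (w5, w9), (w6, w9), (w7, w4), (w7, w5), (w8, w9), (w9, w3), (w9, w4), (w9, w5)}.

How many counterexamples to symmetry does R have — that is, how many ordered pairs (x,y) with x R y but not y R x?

14

Enumerating: (w1,w5), (w1,w7), (w2,w4), (w2,w6), (w2,w8), (w3,w6), (w4,w1), (w4,w6), (w4,w8), (w6,w9), (w7,w5), (w8,w9), (w9,w3), (w9,w4).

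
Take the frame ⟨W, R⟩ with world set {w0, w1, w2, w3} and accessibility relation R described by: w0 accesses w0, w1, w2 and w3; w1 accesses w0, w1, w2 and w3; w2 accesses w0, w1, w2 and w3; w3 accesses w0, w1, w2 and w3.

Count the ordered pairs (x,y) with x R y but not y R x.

R is symmetric; there are no such tuples.

0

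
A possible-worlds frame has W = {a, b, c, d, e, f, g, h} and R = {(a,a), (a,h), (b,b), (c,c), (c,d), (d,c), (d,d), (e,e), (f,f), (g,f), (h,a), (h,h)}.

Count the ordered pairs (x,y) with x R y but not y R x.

Enumerating: (g,f).

1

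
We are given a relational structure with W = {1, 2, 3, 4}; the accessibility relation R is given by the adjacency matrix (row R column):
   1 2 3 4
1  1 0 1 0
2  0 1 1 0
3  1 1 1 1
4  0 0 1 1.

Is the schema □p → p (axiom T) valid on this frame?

By correspondence theory, T is valid on a frame iff R is reflexive.
Reflexive: yes — every world is R-related to itself.

Yes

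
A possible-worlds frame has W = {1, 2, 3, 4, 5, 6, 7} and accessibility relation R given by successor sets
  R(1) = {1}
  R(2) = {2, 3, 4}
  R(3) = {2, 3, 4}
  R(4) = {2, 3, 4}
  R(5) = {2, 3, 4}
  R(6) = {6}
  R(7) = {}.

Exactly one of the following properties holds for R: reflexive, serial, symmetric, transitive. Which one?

Reflexive: no — 5 is not related to itself.
Serial: no — 7 has no R-successor.
Symmetric: no — 5 R 2 but not 2 R 5.
Transitive: yes — every two-step R-path is closed by a direct edge.
Only transitive holds.

transitive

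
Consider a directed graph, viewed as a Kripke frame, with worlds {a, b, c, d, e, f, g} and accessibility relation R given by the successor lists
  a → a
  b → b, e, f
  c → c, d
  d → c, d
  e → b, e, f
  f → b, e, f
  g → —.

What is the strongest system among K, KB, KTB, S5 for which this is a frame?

KB

Symmetric (axiom B): yes — every pair in R has its reverse in R.
Reflexive (axiom T): no — g is not related to itself.
Euclidean (axiom 5): yes — any two successors of a common world are R-related.
So F validates K, KB; KTB would additionally require R to be reflexive. The strongest is KB.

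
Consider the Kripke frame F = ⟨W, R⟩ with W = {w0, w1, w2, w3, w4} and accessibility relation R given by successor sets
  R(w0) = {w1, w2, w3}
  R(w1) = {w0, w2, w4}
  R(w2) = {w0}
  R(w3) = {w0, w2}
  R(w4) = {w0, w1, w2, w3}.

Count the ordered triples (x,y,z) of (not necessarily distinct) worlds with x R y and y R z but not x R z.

14

Enumerating: (w0,w1,w0), (w0,w1,w4), (w0,w2,w0), (w0,w3,w0), (w1,w0,w1), (w1,w0,w3), (w1,w4,w1), (w1,w4,w3), (w2,w0,w1), (w2,w0,w2), (w2,w0,w3), (w3,w0,w1), (w3,w0,w3), (w4,w1,w4).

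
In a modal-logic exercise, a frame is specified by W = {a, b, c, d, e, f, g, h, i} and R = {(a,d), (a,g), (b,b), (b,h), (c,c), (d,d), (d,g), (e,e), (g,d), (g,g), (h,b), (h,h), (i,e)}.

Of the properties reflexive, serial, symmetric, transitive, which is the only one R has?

Reflexive: no — a is not related to itself.
Serial: no — f has no R-successor.
Symmetric: no — a R d but not d R a.
Transitive: yes — every two-step R-path is closed by a direct edge.
Only transitive holds.

transitive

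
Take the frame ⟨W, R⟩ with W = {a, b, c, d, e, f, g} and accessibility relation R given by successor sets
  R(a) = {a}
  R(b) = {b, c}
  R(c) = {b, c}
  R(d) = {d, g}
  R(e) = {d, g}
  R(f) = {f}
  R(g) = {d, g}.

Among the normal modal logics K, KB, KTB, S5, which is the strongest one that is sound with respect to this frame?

Symmetric (axiom B): no — e R d but not d R e.
Reflexive (axiom T): no — e is not related to itself.
Euclidean (axiom 5): yes — any two successors of a common world are R-related.
So F validates K; KB would additionally require R to be symmetric. The strongest is K.

K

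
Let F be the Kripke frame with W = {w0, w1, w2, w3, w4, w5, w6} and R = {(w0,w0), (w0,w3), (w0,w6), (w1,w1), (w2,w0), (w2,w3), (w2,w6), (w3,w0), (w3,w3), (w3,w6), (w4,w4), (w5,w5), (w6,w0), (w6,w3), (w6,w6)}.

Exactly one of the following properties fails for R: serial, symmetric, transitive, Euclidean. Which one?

Serial: yes — every world has a successor (e.g. w0 R w0).
Symmetric: no — w2 R w0 but not w0 R w2.
Transitive: yes — every two-step R-path is closed by a direct edge.
Euclidean: yes — any two successors of a common world are R-related.
Only symmetric fails.

symmetric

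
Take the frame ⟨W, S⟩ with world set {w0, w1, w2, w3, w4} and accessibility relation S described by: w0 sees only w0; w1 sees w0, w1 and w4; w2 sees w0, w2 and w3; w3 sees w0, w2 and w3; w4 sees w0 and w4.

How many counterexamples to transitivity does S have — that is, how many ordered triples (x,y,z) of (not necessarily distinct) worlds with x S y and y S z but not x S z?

S is transitive; there are no such tuples.

0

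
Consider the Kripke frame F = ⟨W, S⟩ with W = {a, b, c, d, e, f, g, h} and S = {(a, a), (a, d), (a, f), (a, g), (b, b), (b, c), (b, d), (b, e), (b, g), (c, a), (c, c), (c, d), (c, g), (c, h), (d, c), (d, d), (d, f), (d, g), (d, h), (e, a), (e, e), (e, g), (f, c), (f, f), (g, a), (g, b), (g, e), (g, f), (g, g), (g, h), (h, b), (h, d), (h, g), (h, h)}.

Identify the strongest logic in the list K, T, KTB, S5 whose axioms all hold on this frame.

T

Reflexive (axiom T): yes — every world is S-related to itself.
Symmetric (axiom B): no — a S d but not d S a.
Euclidean (axiom 5): no — a S f and a S d, but not f S d.
So F validates K, T; KTB would additionally require S to be symmetric. The strongest is T.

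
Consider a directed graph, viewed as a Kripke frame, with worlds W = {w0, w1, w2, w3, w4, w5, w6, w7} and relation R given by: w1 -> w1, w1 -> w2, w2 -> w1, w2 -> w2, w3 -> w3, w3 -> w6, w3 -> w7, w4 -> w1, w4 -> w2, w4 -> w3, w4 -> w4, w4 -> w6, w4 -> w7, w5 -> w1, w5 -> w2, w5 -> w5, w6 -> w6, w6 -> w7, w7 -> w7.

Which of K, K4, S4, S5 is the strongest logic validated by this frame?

Transitive (axiom 4): yes — every two-step R-path is closed by a direct edge.
Reflexive (axiom T): no — w0 is not related to itself.
Euclidean (axiom 5): no — w3 R w7 and w3 R w6, but not w7 R w6.
So F validates K, K4; S4 would additionally require R to be reflexive. The strongest is K4.

K4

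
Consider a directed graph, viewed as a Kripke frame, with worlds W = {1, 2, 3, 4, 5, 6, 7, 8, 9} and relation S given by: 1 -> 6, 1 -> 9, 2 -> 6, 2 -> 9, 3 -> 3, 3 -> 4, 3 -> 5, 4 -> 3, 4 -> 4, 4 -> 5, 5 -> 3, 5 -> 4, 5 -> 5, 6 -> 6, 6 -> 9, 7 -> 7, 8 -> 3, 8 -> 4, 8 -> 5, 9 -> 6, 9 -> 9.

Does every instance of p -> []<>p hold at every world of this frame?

No

Axiom B corresponds to the accessibility relation being symmetric.
Symmetric: no — 1 S 6 but not 6 S 1.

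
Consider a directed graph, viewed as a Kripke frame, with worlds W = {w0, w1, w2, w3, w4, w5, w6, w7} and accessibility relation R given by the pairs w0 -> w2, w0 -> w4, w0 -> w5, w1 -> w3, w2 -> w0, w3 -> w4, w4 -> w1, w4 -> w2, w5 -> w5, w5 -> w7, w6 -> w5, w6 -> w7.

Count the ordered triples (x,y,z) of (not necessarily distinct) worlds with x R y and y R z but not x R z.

11

Enumerating: (w0,w2,w0), (w0,w4,w1), (w0,w5,w7), (w1,w3,w4), (w2,w0,w2), (w2,w0,w4), (w2,w0,w5), (w3,w4,w1), (w3,w4,w2), (w4,w1,w3), (w4,w2,w0).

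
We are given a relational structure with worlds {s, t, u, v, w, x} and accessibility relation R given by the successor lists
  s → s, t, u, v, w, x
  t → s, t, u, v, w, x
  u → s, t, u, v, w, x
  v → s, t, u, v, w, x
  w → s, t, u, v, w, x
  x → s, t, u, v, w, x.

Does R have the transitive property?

Yes

Transitive: yes — every two-step R-path is closed by a direct edge.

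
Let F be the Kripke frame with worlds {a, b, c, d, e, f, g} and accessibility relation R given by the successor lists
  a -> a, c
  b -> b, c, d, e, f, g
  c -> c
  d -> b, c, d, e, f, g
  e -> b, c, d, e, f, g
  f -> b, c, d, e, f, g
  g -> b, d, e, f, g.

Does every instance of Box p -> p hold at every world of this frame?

The schema T characterises exactly the reflexive frames.
Reflexive: yes — every world is R-related to itself.

Yes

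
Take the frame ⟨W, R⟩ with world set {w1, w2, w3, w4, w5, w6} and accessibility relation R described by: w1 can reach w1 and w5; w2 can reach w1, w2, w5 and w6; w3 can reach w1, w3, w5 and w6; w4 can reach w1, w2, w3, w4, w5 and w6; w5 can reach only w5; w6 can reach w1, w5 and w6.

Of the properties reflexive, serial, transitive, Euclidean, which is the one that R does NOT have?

Euclidean

Reflexive: yes — every world is R-related to itself.
Serial: yes — every world has a successor (e.g. w1 R w1).
Transitive: yes — every two-step R-path is closed by a direct edge.
Euclidean: no — w2 R w1 and w2 R w6, but not w1 R w6.
Only Euclidean fails.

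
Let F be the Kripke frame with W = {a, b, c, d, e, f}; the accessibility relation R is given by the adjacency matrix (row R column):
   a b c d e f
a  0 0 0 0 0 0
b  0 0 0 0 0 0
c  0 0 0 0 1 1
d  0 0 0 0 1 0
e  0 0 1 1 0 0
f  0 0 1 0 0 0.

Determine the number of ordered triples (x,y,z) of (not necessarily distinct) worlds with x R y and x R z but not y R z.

10

Enumerating: (c,e,e), (c,e,f), (c,f,e), (c,f,f), (d,e,e), (e,c,c), (e,c,d), (e,d,c), (e,d,d), (f,c,c).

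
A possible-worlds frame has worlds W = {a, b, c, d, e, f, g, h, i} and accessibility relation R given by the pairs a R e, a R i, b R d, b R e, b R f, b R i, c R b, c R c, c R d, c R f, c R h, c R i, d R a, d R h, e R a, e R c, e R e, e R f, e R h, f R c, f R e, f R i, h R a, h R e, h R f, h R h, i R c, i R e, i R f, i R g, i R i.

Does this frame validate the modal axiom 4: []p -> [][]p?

Axiom 4 corresponds to the accessibility relation being transitive.
Transitive: no — a R e and e R c, but not a R c.

No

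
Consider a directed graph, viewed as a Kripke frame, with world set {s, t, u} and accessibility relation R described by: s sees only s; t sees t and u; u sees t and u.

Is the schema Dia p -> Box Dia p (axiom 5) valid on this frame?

By correspondence theory, 5 is valid on a frame iff R is Euclidean.
Euclidean: yes — any two successors of a common world are R-related.

Yes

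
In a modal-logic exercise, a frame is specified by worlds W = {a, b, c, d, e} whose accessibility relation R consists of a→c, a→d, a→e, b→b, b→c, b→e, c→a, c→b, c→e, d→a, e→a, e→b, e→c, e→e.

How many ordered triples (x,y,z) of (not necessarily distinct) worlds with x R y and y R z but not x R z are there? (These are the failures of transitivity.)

Enumerating: (a,c,a), (a,c,b), (a,d,a), (a,e,a), (a,e,b), (b,c,a), (b,e,a), (c,a,c), (c,a,d), (c,b,c), (c,e,c), (d,a,c), (d,a,d), (d,a,e), (e,a,d).

15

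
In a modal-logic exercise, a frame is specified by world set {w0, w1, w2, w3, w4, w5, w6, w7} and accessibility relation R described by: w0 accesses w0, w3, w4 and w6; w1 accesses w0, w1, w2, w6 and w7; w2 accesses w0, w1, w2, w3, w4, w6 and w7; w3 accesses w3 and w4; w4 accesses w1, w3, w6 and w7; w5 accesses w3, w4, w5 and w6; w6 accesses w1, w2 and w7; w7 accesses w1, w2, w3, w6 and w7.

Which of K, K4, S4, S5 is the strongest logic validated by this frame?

K

Transitive (axiom 4): no — w0 R w4 and w4 R w1, but not w0 R w1.
Reflexive (axiom T): no — w4 is not related to itself.
Euclidean (axiom 5): no — w0 R w3 and w0 R w6, but not w3 R w6.
So F validates K; K4 would additionally require R to be transitive. The strongest is K.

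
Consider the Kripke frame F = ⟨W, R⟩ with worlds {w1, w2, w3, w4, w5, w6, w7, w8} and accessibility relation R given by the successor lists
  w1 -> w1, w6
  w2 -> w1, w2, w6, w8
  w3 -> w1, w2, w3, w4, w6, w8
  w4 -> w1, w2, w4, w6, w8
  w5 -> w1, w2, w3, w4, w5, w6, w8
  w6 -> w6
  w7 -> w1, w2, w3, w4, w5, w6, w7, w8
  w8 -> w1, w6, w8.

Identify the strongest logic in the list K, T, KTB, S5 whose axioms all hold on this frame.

T

Reflexive (axiom T): yes — every world is R-related to itself.
Symmetric (axiom B): no — w1 R w6 but not w6 R w1.
Euclidean (axiom 5): no — w2 R w1 and w2 R w8, but not w1 R w8.
So F validates K, T; KTB would additionally require R to be symmetric. The strongest is T.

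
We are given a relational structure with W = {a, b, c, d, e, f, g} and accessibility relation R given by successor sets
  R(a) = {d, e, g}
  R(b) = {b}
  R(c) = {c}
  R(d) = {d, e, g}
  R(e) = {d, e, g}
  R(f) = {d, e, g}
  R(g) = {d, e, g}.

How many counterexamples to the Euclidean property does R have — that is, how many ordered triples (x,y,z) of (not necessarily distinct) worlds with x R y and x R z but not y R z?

R is Euclidean; there are no such tuples.

0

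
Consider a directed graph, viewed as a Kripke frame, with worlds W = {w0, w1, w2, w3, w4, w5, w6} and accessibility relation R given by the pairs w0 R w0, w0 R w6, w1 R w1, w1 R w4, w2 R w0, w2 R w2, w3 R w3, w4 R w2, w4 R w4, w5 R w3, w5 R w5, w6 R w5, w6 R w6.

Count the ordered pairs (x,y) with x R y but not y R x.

6

Enumerating: (w0,w6), (w1,w4), (w2,w0), (w4,w2), (w5,w3), (w6,w5).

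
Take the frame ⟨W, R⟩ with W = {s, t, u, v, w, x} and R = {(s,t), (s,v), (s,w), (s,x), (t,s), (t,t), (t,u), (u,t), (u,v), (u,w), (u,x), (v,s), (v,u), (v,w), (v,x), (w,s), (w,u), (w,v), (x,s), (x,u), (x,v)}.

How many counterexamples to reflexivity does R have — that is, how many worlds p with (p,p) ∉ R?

Enumerating: s, u, v, w, x.

5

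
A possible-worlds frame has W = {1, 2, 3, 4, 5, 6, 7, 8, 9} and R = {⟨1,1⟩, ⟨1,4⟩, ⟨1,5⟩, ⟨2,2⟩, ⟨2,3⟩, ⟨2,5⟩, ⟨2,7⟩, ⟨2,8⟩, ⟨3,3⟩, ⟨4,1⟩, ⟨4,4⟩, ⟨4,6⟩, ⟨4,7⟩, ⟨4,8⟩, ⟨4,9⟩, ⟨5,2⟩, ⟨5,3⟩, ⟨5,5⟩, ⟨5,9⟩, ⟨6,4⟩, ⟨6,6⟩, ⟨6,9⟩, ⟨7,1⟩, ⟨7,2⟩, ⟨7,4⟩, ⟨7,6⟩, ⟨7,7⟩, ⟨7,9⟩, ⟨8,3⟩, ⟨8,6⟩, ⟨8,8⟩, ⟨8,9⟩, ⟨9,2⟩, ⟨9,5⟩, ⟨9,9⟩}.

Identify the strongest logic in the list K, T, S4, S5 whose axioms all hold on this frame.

T

Reflexive (axiom T): yes — every world is R-related to itself.
Transitive (axiom 4): no — 1 R 4 and 4 R 6, but not 1 R 6.
Euclidean (axiom 5): no — 1 R 4 and 1 R 5, but not 4 R 5.
So F validates K, T; S4 would additionally require R to be transitive. The strongest is T.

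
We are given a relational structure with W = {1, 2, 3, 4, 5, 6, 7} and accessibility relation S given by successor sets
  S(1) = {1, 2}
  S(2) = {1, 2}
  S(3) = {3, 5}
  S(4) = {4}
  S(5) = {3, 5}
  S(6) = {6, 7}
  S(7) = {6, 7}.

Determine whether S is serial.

Yes

Serial: yes — every world has a successor (e.g. 1 S 1).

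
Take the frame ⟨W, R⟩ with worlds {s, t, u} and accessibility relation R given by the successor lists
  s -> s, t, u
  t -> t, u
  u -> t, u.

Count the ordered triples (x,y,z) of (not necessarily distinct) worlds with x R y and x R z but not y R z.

Enumerating: (s,t,s), (s,u,s).

2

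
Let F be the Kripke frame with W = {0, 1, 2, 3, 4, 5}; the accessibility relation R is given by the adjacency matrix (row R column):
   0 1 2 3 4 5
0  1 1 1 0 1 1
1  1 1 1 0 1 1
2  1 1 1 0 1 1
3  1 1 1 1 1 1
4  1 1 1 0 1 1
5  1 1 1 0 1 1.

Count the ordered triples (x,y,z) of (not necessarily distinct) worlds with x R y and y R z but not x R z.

R is transitive; there are no such tuples.

0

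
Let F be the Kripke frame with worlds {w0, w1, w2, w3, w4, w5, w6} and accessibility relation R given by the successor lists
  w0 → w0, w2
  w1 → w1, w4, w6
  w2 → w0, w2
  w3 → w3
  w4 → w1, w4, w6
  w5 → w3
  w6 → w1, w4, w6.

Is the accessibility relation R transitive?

Yes

Transitive: yes — every two-step R-path is closed by a direct edge.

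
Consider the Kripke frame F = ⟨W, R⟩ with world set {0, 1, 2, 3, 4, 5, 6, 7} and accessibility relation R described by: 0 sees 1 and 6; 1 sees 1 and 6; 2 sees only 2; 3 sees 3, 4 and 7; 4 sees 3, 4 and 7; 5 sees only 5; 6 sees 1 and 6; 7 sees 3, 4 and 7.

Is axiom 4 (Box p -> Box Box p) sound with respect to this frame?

Axiom 4 corresponds to the accessibility relation being transitive.
Transitive: yes — every two-step R-path is closed by a direct edge.

Yes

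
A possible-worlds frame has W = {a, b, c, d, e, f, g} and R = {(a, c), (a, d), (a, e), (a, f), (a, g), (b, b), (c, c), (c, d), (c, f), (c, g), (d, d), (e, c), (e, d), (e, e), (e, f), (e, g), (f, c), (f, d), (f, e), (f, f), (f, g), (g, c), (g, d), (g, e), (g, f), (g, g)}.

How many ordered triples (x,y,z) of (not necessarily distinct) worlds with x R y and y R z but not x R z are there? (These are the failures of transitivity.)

Enumerating: (c,f,e), (c,g,e).

2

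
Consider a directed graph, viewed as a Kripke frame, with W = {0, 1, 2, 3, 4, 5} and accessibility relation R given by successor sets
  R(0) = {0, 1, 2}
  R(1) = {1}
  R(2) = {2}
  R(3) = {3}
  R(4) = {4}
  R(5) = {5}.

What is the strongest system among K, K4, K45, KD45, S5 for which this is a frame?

K4

Transitive (axiom 4): yes — every two-step R-path is closed by a direct edge.
Euclidean (axiom 5): no — 0 R 1 and 0 R 2, but not 1 R 2.
Serial (axiom D): yes — every world has a successor (e.g. 0 R 0).
Reflexive (axiom T): yes — every world is R-related to itself.
So F validates K, K4; K45 would additionally require R to be Euclidean. The strongest is K4.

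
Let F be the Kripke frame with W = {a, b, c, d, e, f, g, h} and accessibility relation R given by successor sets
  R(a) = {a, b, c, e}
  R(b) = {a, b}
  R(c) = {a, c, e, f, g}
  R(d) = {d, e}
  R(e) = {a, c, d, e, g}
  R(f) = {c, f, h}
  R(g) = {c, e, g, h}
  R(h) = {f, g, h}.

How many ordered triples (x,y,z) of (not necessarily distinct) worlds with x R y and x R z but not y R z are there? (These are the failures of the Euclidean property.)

Enumerating: (a,b,c), (a,b,e), (a,c,b), (a,e,b), (c,a,f), (c,a,g), (c,e,f), (c,f,a), (c,f,e), (c,f,g), (c,g,a), (c,g,f), … and 16 more.
Total: 28.

28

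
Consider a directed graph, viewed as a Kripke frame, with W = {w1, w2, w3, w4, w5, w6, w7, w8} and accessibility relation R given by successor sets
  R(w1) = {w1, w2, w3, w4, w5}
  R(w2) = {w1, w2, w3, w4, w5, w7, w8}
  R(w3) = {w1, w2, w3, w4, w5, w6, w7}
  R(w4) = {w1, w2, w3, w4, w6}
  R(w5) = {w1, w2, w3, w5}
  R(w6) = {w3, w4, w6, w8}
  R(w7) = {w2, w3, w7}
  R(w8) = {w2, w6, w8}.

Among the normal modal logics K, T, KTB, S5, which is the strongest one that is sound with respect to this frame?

Reflexive (axiom T): yes — every world is R-related to itself.
Symmetric (axiom B): yes — every pair in R has its reverse in R.
Euclidean (axiom 5): no — w1 R w4 and w1 R w5, but not w4 R w5.
So F validates K, T, KTB; S5 would additionally require R to be Euclidean. The strongest is KTB.

KTB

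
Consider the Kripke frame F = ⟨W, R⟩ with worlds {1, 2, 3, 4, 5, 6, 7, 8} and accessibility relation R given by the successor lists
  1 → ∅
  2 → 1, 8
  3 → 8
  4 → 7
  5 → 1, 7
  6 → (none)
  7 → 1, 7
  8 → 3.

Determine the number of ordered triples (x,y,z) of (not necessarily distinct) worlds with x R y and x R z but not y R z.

10

Enumerating: (2,1,1), (2,1,8), (2,8,1), (2,8,8), (3,8,8), (5,1,1), (5,1,7), (7,1,1), (7,1,7), (8,3,3).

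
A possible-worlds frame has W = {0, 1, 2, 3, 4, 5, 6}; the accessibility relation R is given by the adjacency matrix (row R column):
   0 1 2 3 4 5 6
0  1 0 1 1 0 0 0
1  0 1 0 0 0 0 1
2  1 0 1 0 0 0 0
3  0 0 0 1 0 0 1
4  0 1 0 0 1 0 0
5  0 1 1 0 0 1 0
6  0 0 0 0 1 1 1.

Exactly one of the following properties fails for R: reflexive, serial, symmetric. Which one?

Reflexive: yes — every world is R-related to itself.
Serial: yes — every world has a successor (e.g. 0 R 0).
Symmetric: no — 0 R 3 but not 3 R 0.
Only symmetric fails.

symmetric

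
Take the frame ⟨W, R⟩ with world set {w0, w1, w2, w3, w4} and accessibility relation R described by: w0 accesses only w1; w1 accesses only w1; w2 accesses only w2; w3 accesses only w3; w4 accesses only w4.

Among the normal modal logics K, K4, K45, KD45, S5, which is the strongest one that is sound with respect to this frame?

KD45

Transitive (axiom 4): yes — every two-step R-path is closed by a direct edge.
Euclidean (axiom 5): yes — any two successors of a common world are R-related.
Serial (axiom D): yes — every world has a successor (e.g. w0 R w1).
Reflexive (axiom T): no — w0 is not related to itself.
So F validates K, K4, K45, KD45; S5 would additionally require R to be reflexive. The strongest is KD45.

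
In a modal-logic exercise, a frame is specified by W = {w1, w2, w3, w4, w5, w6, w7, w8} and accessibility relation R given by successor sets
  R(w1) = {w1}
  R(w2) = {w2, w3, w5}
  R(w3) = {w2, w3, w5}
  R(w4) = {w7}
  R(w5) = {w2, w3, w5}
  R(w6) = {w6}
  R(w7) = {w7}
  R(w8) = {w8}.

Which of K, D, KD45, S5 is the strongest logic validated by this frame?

Serial (axiom D): yes — every world has a successor (e.g. w1 R w1).
Euclidean (axiom 5): yes — any two successors of a common world are R-related.
Transitive (axiom 4): yes — every two-step R-path is closed by a direct edge.
Reflexive (axiom T): no — w4 is not related to itself.
So F validates K, D, KD45; S5 would additionally require R to be reflexive. The strongest is KD45.

KD45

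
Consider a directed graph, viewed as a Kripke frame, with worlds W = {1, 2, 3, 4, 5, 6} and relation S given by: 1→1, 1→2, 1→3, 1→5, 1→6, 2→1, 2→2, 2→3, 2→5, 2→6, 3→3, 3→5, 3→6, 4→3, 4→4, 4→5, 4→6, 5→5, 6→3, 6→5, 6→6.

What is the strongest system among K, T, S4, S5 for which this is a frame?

S4

Reflexive (axiom T): yes — every world is S-related to itself.
Transitive (axiom 4): yes — every two-step S-path is closed by a direct edge.
Euclidean (axiom 5): no — 1 S 3 and 1 S 2, but not 3 S 2.
So F validates K, T, S4; S5 would additionally require S to be Euclidean. The strongest is S4.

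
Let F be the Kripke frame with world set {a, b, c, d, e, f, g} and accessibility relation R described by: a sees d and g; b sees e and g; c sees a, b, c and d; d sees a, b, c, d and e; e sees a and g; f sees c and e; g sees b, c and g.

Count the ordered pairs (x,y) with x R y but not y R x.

Enumerating: (a,g), (b,e), (c,a), (c,b), (d,b), (d,e), (e,a), (e,g), (f,c), (f,e), (g,c).

11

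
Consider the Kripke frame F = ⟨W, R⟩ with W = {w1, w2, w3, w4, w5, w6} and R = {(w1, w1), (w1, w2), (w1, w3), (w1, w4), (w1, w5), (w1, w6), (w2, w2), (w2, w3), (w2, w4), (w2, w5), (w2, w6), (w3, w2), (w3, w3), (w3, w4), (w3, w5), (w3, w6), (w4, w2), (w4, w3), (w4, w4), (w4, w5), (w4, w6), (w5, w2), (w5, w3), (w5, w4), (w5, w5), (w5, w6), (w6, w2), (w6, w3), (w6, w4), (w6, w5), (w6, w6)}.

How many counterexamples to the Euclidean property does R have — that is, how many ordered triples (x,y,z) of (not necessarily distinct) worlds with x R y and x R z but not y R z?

Enumerating: (w1,w2,w1), (w1,w3,w1), (w1,w4,w1), (w1,w5,w1), (w1,w6,w1).

5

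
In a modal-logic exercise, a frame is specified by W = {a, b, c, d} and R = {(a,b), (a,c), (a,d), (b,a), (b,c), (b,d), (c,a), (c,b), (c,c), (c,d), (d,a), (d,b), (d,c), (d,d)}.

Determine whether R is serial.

Serial: yes — every world has a successor (e.g. a R b).

Yes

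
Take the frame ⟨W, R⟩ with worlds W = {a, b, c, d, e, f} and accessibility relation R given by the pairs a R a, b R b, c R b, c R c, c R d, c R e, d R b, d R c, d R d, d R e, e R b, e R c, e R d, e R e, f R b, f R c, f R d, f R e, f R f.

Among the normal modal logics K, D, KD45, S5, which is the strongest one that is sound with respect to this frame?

Serial (axiom D): yes — every world has a successor (e.g. a R a).
Euclidean (axiom 5): no — c R b and c R d, but not b R d.
Transitive (axiom 4): yes — every two-step R-path is closed by a direct edge.
Reflexive (axiom T): yes — every world is R-related to itself.
So F validates K, D; KD45 would additionally require R to be Euclidean. The strongest is D.

D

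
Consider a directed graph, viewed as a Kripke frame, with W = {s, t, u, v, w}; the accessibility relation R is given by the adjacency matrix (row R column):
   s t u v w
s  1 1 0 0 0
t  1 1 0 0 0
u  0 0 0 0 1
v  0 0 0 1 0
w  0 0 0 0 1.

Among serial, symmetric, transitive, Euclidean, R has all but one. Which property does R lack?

Serial: yes — every world has a successor (e.g. s R s).
Symmetric: no — u R w but not w R u.
Transitive: yes — every two-step R-path is closed by a direct edge.
Euclidean: yes — any two successors of a common world are R-related.
Only symmetric fails.

symmetric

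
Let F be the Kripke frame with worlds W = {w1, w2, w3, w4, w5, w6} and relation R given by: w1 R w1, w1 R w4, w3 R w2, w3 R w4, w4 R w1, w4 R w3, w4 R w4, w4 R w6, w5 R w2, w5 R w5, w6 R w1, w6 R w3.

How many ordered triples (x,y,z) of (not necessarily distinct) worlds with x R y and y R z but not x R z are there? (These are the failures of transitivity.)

Enumerating: (w1,w4,w3), (w1,w4,w6), (w3,w4,w1), (w3,w4,w3), (w3,w4,w6), (w4,w3,w2), (w6,w1,w4), (w6,w3,w2), (w6,w3,w4).

9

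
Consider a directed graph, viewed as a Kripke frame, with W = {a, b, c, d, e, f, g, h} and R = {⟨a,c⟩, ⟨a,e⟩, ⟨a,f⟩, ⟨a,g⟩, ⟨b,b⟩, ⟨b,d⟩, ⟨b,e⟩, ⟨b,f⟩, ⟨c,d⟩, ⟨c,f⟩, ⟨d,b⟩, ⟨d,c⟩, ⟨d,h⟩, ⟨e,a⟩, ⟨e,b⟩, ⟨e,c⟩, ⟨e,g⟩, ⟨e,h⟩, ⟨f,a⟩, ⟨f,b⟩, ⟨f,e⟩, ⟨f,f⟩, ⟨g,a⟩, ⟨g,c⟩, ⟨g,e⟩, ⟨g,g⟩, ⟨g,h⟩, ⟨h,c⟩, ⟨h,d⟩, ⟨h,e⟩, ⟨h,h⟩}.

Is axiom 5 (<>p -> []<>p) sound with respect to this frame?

By correspondence theory, 5 is valid on a frame iff R is Euclidean.
Euclidean: no — a R c and a R e, but not c R e.

No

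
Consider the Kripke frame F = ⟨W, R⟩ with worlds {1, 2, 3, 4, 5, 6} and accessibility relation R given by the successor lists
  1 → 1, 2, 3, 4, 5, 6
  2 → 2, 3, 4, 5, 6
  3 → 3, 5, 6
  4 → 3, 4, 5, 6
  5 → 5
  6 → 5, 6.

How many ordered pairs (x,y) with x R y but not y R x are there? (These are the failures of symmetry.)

15

Enumerating: (1,2), (1,3), (1,4), (1,5), (1,6), (2,3), (2,4), (2,5), (2,6), (3,5), (3,6), (4,3), (4,5), (4,6), (6,5).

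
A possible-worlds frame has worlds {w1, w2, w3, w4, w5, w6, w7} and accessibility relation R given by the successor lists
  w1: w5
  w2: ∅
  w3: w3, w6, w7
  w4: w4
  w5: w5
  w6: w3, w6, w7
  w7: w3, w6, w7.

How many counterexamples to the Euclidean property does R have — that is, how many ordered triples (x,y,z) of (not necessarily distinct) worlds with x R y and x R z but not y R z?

0

R is Euclidean; there are no such tuples.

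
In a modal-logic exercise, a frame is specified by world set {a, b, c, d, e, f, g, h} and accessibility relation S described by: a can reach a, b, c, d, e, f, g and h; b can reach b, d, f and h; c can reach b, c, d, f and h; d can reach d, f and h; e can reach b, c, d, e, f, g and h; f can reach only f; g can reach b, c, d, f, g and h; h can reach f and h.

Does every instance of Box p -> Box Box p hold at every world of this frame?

By correspondence theory, 4 is valid on a frame iff S is transitive.
Transitive: yes — every two-step S-path is closed by a direct edge.

Yes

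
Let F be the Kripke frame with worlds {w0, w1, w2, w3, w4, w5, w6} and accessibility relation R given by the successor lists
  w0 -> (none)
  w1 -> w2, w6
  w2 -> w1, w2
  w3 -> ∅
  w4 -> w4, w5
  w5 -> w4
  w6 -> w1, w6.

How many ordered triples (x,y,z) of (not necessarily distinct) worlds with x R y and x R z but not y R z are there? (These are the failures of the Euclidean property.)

Enumerating: (w1,w2,w6), (w1,w6,w2), (w2,w1,w1), (w4,w5,w5), (w6,w1,w1).

5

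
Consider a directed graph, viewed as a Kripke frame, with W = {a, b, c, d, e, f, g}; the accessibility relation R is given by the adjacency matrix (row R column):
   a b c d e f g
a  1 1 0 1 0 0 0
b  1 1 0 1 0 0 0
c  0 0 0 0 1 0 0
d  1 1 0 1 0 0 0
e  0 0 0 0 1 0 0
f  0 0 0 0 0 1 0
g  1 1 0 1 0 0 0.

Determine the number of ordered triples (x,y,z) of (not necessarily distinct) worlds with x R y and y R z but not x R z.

0

R is transitive; there are no such tuples.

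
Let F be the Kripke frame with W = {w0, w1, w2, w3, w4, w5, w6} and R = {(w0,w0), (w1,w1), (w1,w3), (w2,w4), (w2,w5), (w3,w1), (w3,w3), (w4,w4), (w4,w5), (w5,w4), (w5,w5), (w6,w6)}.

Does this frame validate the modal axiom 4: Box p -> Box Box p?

By correspondence theory, 4 is valid on a frame iff R is transitive.
Transitive: yes — every two-step R-path is closed by a direct edge.

Yes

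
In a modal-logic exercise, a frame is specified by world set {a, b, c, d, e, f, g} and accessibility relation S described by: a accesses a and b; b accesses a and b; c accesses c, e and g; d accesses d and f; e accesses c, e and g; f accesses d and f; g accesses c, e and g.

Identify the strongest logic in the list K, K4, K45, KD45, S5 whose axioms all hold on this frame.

Transitive (axiom 4): yes — every two-step S-path is closed by a direct edge.
Euclidean (axiom 5): yes — any two successors of a common world are S-related.
Serial (axiom D): yes — every world has a successor (e.g. a S a).
Reflexive (axiom T): yes — every world is S-related to itself.
So F validates K, K4, K45, KD45, S5. The strongest is S5.

S5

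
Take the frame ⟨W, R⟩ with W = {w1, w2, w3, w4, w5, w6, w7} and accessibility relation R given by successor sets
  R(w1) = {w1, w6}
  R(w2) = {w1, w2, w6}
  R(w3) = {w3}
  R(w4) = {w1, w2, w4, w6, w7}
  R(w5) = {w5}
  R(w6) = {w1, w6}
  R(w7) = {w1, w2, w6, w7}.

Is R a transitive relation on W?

Yes

Transitive: yes — every two-step R-path is closed by a direct edge.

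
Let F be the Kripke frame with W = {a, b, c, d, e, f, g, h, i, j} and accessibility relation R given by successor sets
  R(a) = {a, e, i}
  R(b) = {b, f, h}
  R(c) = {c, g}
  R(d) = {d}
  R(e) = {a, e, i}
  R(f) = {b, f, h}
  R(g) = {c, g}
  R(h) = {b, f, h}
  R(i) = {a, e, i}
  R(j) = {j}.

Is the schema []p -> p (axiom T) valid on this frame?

By correspondence theory, T is valid on a frame iff R is reflexive.
Reflexive: yes — every world is R-related to itself.

Yes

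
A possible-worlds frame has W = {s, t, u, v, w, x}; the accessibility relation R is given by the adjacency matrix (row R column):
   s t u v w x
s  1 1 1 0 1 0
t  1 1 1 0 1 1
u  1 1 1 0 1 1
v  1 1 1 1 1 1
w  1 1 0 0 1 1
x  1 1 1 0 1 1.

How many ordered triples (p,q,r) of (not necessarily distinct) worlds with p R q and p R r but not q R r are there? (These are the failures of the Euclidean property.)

Enumerating: (s,w,u), (t,s,x), (t,w,u), (u,s,x), (u,w,u), (v,s,v), (v,s,x), (v,t,v), (v,u,v), (v,w,u), (v,w,v), (v,x,v), (w,s,x), (x,s,x), (x,w,u).

15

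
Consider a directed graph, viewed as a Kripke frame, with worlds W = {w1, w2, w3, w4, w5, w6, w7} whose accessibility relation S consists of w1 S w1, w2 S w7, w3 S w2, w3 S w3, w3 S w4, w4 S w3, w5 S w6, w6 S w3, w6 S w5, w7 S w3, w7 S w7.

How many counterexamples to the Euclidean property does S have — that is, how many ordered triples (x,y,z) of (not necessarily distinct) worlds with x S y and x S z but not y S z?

Enumerating: (w3,w2,w2), (w3,w2,w3), (w3,w2,w4), (w3,w4,w2), (w3,w4,w4), (w5,w6,w6), (w6,w3,w5), (w6,w5,w3), (w6,w5,w5), (w7,w3,w7).

10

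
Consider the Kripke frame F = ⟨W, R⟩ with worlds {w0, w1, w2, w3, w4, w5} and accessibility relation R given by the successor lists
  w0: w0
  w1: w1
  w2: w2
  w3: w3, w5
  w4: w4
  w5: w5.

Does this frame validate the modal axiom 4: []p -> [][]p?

Axiom 4 corresponds to the accessibility relation being transitive.
Transitive: yes — every two-step R-path is closed by a direct edge.

Yes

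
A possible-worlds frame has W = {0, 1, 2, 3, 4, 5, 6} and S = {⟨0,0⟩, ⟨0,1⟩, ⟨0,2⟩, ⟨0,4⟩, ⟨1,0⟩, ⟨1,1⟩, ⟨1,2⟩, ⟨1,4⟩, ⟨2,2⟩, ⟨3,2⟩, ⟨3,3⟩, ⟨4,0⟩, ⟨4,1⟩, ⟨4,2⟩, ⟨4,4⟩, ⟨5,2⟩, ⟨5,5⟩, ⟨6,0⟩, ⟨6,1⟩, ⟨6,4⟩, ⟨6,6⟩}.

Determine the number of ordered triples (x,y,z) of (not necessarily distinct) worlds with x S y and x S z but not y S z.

Enumerating: (0,2,0), (0,2,1), (0,2,4), (1,2,0), (1,2,1), (1,2,4), (3,2,3), (4,2,0), (4,2,1), (4,2,4), (5,2,5), (6,0,6), (6,1,6), (6,4,6).

14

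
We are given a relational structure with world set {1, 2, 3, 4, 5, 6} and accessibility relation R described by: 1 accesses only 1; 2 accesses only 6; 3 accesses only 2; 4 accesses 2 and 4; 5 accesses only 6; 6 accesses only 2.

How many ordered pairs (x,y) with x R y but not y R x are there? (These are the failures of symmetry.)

Enumerating: (3,2), (4,2), (5,6).

3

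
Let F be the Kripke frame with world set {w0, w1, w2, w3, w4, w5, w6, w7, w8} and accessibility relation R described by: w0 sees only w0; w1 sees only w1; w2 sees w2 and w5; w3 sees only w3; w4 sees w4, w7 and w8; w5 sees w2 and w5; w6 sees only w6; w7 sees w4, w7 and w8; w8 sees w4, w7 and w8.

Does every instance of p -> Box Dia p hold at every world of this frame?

The schema B characterises exactly the symmetric frames.
Symmetric: yes — every pair in R has its reverse in R.

Yes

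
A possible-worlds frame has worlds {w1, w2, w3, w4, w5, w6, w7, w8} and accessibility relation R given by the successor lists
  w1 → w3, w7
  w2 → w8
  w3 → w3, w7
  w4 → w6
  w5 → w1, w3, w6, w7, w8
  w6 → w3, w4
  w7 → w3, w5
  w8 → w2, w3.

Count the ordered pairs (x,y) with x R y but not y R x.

8

Enumerating: (w1,w3), (w1,w7), (w5,w1), (w5,w3), (w5,w6), (w5,w8), (w6,w3), (w8,w3).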